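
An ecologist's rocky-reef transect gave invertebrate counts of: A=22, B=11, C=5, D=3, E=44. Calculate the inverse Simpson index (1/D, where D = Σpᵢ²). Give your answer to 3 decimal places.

2.806

Total N = 22+11+5+3+44 = 85, so the proportions are 0.258824, 0.129412, 0.058824, 0.035294, 0.517647 (working shown to 6 dp, full precision carried).
D = 0.258824² + 0.129412² + 0.058824² + 0.035294² + 0.517647² = 0.066990 + 0.016747 + 0.003460 + 0.001246 + 0.267958 = 0.356401.
So 1/D = 2.80583, i.e. 2.806 to 3 decimal places.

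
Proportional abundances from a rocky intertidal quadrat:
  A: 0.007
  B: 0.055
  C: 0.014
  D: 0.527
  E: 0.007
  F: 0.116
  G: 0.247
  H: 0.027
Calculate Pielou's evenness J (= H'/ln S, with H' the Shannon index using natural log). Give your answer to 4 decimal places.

0.6344

H' = −Σ pᵢ ln pᵢ = −((-0.034733) + (-0.159523) + (-0.059762) + (-0.337572) + (-0.034733) + (-0.249883) + (-0.345397) + (-0.097522)) = 1.319125 (working shown to 6 dp, full precision carried).
With S = 8 species, ln S = 2.079442, so J = 1.319125/2.079442 = 0.634365, i.e. 0.6344 to 4 decimal places.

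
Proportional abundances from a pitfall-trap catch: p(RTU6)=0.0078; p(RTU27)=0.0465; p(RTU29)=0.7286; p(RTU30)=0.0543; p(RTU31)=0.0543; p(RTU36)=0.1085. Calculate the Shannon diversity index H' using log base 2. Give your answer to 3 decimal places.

1.397

Each pᵢ log₂ pᵢ term (working shown to 5 dp, full precision carried): 0.0078×(-7.00231)=-0.05462, 0.0465×(-4.42663)=-0.20584, 0.7286×(-0.45680)=-0.33283, 0.0543×(-4.20290)=-0.22822, 0.0543×(-4.20290)=-0.22822, 0.1085×(-3.20423)=-0.34766.
Sum = -1.39738, so H' = 1.397.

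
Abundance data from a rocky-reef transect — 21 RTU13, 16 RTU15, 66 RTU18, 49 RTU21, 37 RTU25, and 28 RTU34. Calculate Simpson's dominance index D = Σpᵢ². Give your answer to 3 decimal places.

0.204

Total N = 21+16+66+49+37+28 = 217, so the proportions are 0.09677, 0.07373, 0.30415, 0.22581, 0.17051, 0.12903 (working shown to 5 dp, full precision carried).
D = 0.09677² + 0.07373² + 0.30415² + 0.22581² + 0.17051² + 0.12903² = 0.00937 + 0.00544 + 0.09251 + 0.05099 + 0.02907 + 0.01665 = 0.20402.
To 3 decimal places, D = 0.204.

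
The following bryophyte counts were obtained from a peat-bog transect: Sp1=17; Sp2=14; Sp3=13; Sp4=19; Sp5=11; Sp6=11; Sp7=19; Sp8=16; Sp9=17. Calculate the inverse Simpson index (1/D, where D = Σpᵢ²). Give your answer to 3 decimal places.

8.677

Total N = 17+14+13+19+11+11+19+16+17 = 137, so the proportions are 0.1240876, 0.1021898, 0.0948905, 0.1386861, 0.080292, 0.080292, 0.1386861, 0.1167883, 0.1240876 (working shown to 7 dp, full precision carried).
D = 0.1240876² + 0.1021898² + 0.0948905² + 0.1386861² + 0.080292² + 0.080292² + 0.1386861² + 0.1167883² + 0.1240876² = 0.0153977 + 0.0104428 + 0.0090042 + 0.0192338 + 0.0064468 + 0.0064468 + 0.0192338 + 0.0136395 + 0.0153977 = 0.1152432.
So 1/D = 8.67730, i.e. 8.677 to 3 decimal places.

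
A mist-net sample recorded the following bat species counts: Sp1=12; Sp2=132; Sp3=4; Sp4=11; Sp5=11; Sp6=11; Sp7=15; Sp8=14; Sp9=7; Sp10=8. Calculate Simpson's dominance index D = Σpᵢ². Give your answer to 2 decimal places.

Total N = 12+132+4+11+11+11+15+14+7+8 = 225, so the proportions are 0.0533, 0.5867, 0.0178, 0.0489, 0.0489, 0.0489, 0.0667, 0.0622, 0.0311, 0.0356 (working shown to 4 dp, full precision carried).
D = 0.0533² + 0.5867² + 0.0178² + 0.0489² + 0.0489² + 0.0489² + 0.0667² + 0.0622² + 0.0311² + 0.0356² = 0.0028 + 0.3442 + 0.0003 + 0.0024 + 0.0024 + 0.0024 + 0.0044 + 0.0039 + 0.0010 + 0.0013 = 0.3651.
To 2 decimal places, D = 0.37.

0.37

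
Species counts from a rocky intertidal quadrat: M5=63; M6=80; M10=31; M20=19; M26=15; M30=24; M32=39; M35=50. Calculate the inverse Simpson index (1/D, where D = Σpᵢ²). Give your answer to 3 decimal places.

6.240

Total N = 63+80+31+19+15+24+39+50 = 321, so the proportions are 0.1962617, 0.2492212, 0.0965732, 0.05919, 0.046729, 0.0747664, 0.1214953, 0.1557632 (working shown to 7 dp, full precision carried).
D = 0.1962617² + 0.2492212² + 0.0965732² + 0.05919² + 0.046729² + 0.0747664² + 0.1214953² + 0.1557632² = 0.0385186 + 0.0621112 + 0.0093264 + 0.0035035 + 0.0021836 + 0.0055900 + 0.0147611 + 0.0242622 = 0.1602566.
So 1/D = 6.23999, i.e. 6.240 to 3 decimal places.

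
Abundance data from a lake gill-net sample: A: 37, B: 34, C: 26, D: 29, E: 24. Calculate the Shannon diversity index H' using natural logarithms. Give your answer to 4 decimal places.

1.5964

Total N = 37+34+26+29+24 = 150, so the proportions are 0.246667, 0.226667, 0.173333, 0.193333, 0.16 (working shown to 6 dp, full precision carried).
Each pᵢ ln pᵢ term: 0.246667×(-1.399717)=-0.345264, 0.226667×(-1.484275)=-0.336436, 0.173333×(-1.752539)=-0.303773, 0.193333×(-1.643339)=-0.317712, 0.16×(-1.832581)=-0.293213.
Sum = -1.596398, so H' = 1.5964.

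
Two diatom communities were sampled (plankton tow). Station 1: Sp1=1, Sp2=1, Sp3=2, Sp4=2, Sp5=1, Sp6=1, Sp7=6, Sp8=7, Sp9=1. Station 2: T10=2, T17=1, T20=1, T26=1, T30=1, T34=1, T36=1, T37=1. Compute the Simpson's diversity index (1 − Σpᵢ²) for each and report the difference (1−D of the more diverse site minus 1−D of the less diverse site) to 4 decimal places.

0.0667

Station 1: N=22, proportions 0.045455, 0.045455, 0.090909, 0.090909, 0.045455, 0.045455, 0.272727, 0.318182, 0.045455, giving 1−D = 0.797521 (working shown to 6 dp, full precision carried).
Station 2: N=9, proportions 0.222222, 0.111111, 0.111111, 0.111111, 0.111111, 0.111111, 0.111111, 0.111111, giving 1−D = 0.864198.
Difference = |0.797521 − 0.864198| = 0.066677, i.e. 0.0667 to 4 decimal places.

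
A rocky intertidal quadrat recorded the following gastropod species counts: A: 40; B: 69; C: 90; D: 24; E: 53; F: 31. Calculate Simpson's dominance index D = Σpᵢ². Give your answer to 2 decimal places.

Total N = 40+69+90+24+53+31 = 307, so the proportions are 0.1303, 0.2248, 0.2932, 0.0782, 0.1726, 0.101 (working shown to 4 dp, full precision carried).
D = 0.1303² + 0.2248² + 0.2932² + 0.0782² + 0.1726² + 0.101² = 0.0170 + 0.0505 + 0.0859 + 0.0061 + 0.0298 + 0.0102 = 0.1995.
To 2 decimal places, D = 0.20.

0.20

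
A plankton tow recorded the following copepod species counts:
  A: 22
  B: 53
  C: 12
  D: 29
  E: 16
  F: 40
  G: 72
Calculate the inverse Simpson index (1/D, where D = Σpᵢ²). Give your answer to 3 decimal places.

5.260

Total N = 22+53+12+29+16+40+72 = 244, so the proportions are 0.0901639, 0.2172131, 0.0491803, 0.1188525, 0.0655738, 0.1639344, 0.295082 (working shown to 7 dp, full precision carried).
D = 0.0901639² + 0.2172131² + 0.0491803² + 0.1188525² + 0.0655738² + 0.1639344² + 0.295082² = 0.0081295 + 0.0471815 + 0.0024187 + 0.0141259 + 0.0042999 + 0.0268745 + 0.0870734 = 0.1901035.
So 1/D = 5.26029, i.e. 5.260 to 3 decimal places.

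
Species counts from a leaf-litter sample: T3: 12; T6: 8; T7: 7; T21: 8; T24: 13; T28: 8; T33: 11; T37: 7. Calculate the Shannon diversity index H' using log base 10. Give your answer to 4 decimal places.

Total N = 12+8+7+8+13+8+11+7 = 74, so the proportions are 0.162162, 0.108108, 0.094595, 0.108108, 0.175676, 0.108108, 0.148649, 0.094595 (working shown to 6 dp, full precision carried).
Each pᵢ log₁₀ pᵢ term: 0.162162×(-0.790050)=-0.128116, 0.108108×(-0.966142)=-0.104448, 0.094595×(-1.024134)=-0.096878, 0.108108×(-0.966142)=-0.104448, 0.175676×(-0.755288)=-0.132686, 0.108108×(-0.966142)=-0.104448, 0.148649×(-0.827839)=-0.123057, 0.094595×(-1.024134)=-0.096878.
Sum = -0.890958, so H' = 0.8910.

0.8910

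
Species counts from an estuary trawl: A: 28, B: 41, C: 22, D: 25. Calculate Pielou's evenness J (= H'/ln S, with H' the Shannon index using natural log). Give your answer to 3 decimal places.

0.979

Total N = 28+41+22+25 = 116, so the proportions are 0.24138, 0.35345, 0.18966, 0.21552 (working shown to 5 dp, full precision carried).
H' = −Σ pᵢ ln pᵢ = −((-0.34309) + (-0.36759) + (-0.31531) + (-0.33076)) = 1.35675.
With S = 4 species, ln S = 1.38629, so J = 1.35675/1.38629 = 0.97869, i.e. 0.979 to 3 decimal places.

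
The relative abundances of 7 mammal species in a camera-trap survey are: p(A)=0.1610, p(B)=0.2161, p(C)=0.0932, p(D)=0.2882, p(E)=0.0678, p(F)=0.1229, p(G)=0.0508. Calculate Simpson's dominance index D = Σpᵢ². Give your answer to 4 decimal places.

D = 0.161² + 0.2161² + 0.0932² + 0.2882² + 0.0678² + 0.1229² + 0.0508² = 0.025921 + 0.046699 + 0.008686 + 0.083059 + 0.004597 + 0.015104 + 0.002581 = 0.186648 (working shown to 6 dp, full precision carried).
To 4 decimal places, D = 0.1866.

0.1866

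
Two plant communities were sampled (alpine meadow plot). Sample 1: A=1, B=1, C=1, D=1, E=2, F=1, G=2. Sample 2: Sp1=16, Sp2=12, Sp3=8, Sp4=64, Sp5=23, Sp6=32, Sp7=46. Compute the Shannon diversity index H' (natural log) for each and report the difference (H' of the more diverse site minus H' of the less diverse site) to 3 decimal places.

0.149

Sample 1: N=9, proportions 0.11111, 0.11111, 0.11111, 0.11111, 0.22222, 0.11111, 0.22222, giving H' = 1.88916 (working shown to 5 dp, full precision carried).
Sample 2: N=201, proportions 0.0796, 0.0597, 0.0398, 0.31841, 0.11443, 0.1592, 0.22886, giving H' = 1.74051.
Difference = |1.88916 − 1.74051| = 0.14865, i.e. 0.149 to 3 decimal places.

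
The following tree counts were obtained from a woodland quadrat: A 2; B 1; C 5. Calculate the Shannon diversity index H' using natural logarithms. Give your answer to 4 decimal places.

Total N = 2+1+5 = 8, so the proportions are 0.25, 0.125, 0.625 (working shown to 6 dp, full precision carried).
Each pᵢ ln pᵢ term: 0.25×(-1.386294)=-0.346574, 0.125×(-2.079442)=-0.259930, 0.625×(-0.470004)=-0.293752.
Sum = -0.900256, so H' = 0.9003.

0.9003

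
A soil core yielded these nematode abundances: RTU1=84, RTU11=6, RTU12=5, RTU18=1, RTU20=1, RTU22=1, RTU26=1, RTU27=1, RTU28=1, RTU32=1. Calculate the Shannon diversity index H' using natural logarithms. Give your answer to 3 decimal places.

0.792

Total N = 84+6+5+1+1+1+1+1+1+1 = 102, so the proportions are 0.82353, 0.05882, 0.04902, 0.0098, 0.0098, 0.0098, 0.0098, 0.0098, 0.0098, 0.0098 (working shown to 5 dp, full precision carried).
Each pᵢ ln pᵢ term: 0.82353×(-0.19416)=-0.15989, 0.05882×(-2.83321)=-0.16666, 0.04902×(-3.01553)=-0.14782, 0.0098×(-4.62497)=-0.04534, 0.0098×(-4.62497)=-0.04534, 0.0098×(-4.62497)=-0.04534, 0.0098×(-4.62497)=-0.04534, 0.0098×(-4.62497)=-0.04534, 0.0098×(-4.62497)=-0.04534, 0.0098×(-4.62497)=-0.04534.
Sum = -0.79177, so H' = 0.792.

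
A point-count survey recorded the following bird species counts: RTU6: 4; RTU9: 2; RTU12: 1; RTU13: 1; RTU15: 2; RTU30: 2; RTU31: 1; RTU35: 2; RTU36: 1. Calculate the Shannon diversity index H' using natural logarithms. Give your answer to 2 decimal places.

Total N = 4+2+1+1+2+2+1+2+1 = 16, so the proportions are 0.25, 0.125, 0.0625, 0.0625, 0.125, 0.125, 0.0625, 0.125, 0.0625 (working shown to 4 dp, full precision carried).
Each pᵢ ln pᵢ term: 0.25×(-1.3863)=-0.3466, 0.125×(-2.0794)=-0.2599, 0.0625×(-2.7726)=-0.1733, 0.0625×(-2.7726)=-0.1733, 0.125×(-2.0794)=-0.2599, 0.125×(-2.0794)=-0.2599, 0.0625×(-2.7726)=-0.1733, 0.125×(-2.0794)=-0.2599, 0.0625×(-2.7726)=-0.1733.
Sum = -2.0794, so H' = 2.08.

2.08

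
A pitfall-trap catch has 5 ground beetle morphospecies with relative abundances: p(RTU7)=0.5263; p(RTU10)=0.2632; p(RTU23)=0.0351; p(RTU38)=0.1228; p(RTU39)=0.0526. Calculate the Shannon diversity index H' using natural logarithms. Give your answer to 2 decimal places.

1.22

Each pᵢ ln pᵢ term (working shown to 4 dp, full precision carried): 0.5263×(-0.6419)=-0.3378, 0.2632×(-1.3348)=-0.3513, 0.0351×(-3.3496)=-0.1176, 0.1228×(-2.0972)=-0.2575, 0.0526×(-2.9450)=-0.1549.
Sum = -1.2192, so H' = 1.22.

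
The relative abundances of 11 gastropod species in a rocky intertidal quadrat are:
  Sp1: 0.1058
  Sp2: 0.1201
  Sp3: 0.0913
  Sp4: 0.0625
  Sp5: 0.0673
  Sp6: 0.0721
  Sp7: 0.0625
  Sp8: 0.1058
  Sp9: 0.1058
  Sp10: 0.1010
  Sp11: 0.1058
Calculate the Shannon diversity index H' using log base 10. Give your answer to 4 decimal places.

1.0306

Each pᵢ log₁₀ pᵢ term (working shown to 6 dp, full precision carried): 0.1058×(-0.975514)=-0.103209, 0.1201×(-0.920457)=-0.110547, 0.0913×(-1.039529)=-0.094909, 0.0625×(-1.204120)=-0.075257, 0.0673×(-1.171985)=-0.078875, 0.0721×(-1.142065)=-0.082343, 0.0625×(-1.204120)=-0.075257, 0.1058×(-0.975514)=-0.103209, 0.1058×(-0.975514)=-0.103209, 0.101×(-0.995679)=-0.100564, 0.1058×(-0.975514)=-0.103209.
Sum = -1.030590, so H' = 1.0306.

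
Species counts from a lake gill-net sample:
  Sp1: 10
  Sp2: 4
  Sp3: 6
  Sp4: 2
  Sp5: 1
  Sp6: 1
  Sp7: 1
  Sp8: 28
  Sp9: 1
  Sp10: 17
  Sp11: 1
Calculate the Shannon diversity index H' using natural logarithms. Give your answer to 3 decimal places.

Total N = 10+4+6+2+1+1+1+28+1+17+1 = 72, so the proportions are 0.13889, 0.05556, 0.08333, 0.02778, 0.01389, 0.01389, 0.01389, 0.38889, 0.01389, 0.23611, 0.01389 (working shown to 5 dp, full precision carried).
Each pᵢ ln pᵢ term: 0.13889×(-1.97408)=-0.27418, 0.05556×(-2.89037)=-0.16058, 0.08333×(-2.48491)=-0.20708, 0.02778×(-3.58352)=-0.09954, 0.01389×(-4.27667)=-0.05940, 0.01389×(-4.27667)=-0.05940, 0.01389×(-4.27667)=-0.05940, 0.38889×(-0.94446)=-0.36729, 0.01389×(-4.27667)=-0.05940, 0.23611×(-1.44345)=-0.34082, 0.01389×(-4.27667)=-0.05940.
Sum = -1.74647, so H' = 1.746.

1.746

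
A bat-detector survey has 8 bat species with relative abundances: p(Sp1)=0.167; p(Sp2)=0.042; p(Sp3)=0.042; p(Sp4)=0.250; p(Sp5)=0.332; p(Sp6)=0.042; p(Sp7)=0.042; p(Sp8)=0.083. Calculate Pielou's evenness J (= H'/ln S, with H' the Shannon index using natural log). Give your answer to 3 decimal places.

H' = −Σ pᵢ ln pᵢ = −((-0.29889) + (-0.13314) + (-0.13314) + (-0.34657) + (-0.36607) + (-0.13314) + (-0.13314) + (-0.20658)) = 1.75069 (working shown to 5 dp, full precision carried).
With S = 8 species, ln S = 2.07944, so J = 1.75069/2.07944 = 0.84190, i.e. 0.842 to 3 decimal places.

0.842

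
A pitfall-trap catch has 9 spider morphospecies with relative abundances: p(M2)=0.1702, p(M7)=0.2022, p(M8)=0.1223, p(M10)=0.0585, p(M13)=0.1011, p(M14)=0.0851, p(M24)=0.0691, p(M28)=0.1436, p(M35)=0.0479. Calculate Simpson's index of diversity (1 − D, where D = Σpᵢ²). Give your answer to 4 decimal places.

0.8666

D = 0.1702² + 0.2022² + 0.1223² + 0.0585² + 0.1011² + 0.0851² + 0.0691² + 0.1436² + 0.0479² = 0.028968 + 0.040885 + 0.014957 + 0.003422 + 0.010221 + 0.007242 + 0.004775 + 0.020621 + 0.002294 = 0.133386 (working shown to 6 dp, full precision carried).
So 1 − D = 0.866614, i.e. 0.8666 to 4 decimal places.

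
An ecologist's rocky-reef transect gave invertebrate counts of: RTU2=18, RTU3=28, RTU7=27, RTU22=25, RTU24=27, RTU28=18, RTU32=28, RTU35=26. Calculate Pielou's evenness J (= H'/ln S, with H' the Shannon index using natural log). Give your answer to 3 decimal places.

0.993

Total N = 18+28+27+25+27+18+28+26 = 197, so the proportions are 0.09137, 0.14213, 0.13706, 0.1269, 0.13706, 0.09137, 0.14213, 0.13198 (working shown to 5 dp, full precision carried).
H' = −Σ pᵢ ln pᵢ = −((-0.21863) + (-0.27730) + (-0.27238) + (-0.26197) + (-0.27238) + (-0.21863) + (-0.27730) + (-0.26727)) = 2.06587.
With S = 8 species, ln S = 2.07944, so J = 2.06587/2.07944 = 0.99347, i.e. 0.993 to 3 decimal places.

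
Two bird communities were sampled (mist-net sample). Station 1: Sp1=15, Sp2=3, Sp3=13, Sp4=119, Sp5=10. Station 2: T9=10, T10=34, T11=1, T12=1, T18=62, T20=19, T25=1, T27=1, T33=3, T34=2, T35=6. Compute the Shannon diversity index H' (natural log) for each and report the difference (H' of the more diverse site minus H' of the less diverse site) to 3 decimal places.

Station 1: N=160, proportions 0.09375, 0.01875, 0.08125, 0.74375, 0.0625, giving H' = 0.893908 (working shown to 6 dp, full precision carried).
Station 2: N=140, proportions 0.071429, 0.242857, 0.007143, 0.007143, 0.442857, 0.135714, 0.007143, 0.007143, 0.021429, 0.014286, 0.042857, giving H' = 1.583203.
Difference = |0.893908 − 1.583203| = 0.689295, i.e. 0.689 to 3 decimal places.

0.689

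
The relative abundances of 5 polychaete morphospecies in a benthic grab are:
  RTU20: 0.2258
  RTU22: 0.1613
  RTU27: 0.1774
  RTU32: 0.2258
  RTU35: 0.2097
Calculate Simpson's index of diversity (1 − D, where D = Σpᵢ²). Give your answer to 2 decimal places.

0.80

D = 0.2258² + 0.1613² + 0.1774² + 0.2258² + 0.2097² = 0.0510 + 0.0260 + 0.0315 + 0.0510 + 0.0440 = 0.2034 (working shown to 4 dp, full precision carried).
So 1 − D = 0.7966, i.e. 0.80 to 2 decimal places.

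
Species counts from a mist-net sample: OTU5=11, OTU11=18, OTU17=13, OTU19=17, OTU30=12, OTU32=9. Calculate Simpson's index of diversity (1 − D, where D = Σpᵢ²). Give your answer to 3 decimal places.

0.824

Total N = 11+18+13+17+12+9 = 80, so the proportions are 0.1375, 0.225, 0.1625, 0.2125, 0.15, 0.1125 (working shown to 5 dp, full precision carried).
D = 0.1375² + 0.225² + 0.1625² + 0.2125² + 0.15² + 0.1125² = 0.01891 + 0.05063 + 0.02641 + 0.04516 + 0.02250 + 0.01266 = 0.17625.
So 1 − D = 0.82375, i.e. 0.824 to 3 decimal places.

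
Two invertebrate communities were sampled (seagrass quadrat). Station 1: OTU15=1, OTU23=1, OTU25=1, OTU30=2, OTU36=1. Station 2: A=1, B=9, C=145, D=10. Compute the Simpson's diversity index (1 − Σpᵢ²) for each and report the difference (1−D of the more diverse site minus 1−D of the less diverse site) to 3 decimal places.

Station 1: N=6, proportions 0.16667, 0.16667, 0.16667, 0.33333, 0.16667, giving 1−D = 0.77778 (working shown to 5 dp, full precision carried).
Station 2: N=165, proportions 0.00606, 0.05455, 0.87879, 0.06061, giving 1−D = 0.22105.
Difference = |0.77778 − 0.22105| = 0.55673, i.e. 0.557 to 3 decimal places.

0.557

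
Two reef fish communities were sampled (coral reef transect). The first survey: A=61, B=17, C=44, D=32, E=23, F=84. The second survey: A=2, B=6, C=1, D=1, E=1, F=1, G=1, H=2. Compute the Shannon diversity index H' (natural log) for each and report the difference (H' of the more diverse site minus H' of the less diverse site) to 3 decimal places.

0.152

The first survey: N=261, proportions 0.23372, 0.06513, 0.16858, 0.12261, 0.08812, 0.32184, giving H' = 1.65402 (working shown to 5 dp, full precision carried).
The second survey: N=15, proportions 0.13333, 0.4, 0.06667, 0.06667, 0.06667, 0.06667, 0.06667, 0.13333, giving H' = 1.80651.
Difference = |1.65402 − 1.80651| = 0.15249, i.e. 0.152 to 3 decimal places.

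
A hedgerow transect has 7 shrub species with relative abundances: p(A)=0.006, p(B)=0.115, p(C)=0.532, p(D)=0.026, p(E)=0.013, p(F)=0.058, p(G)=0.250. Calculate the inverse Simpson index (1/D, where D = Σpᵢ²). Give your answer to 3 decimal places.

2.755

D = 0.006² + 0.115² + 0.532² + 0.026² + 0.013² + 0.058² + 0.25² = 0.000036 + 0.013225 + 0.283024 + 0.000676 + 0.000169 + 0.003364 + 0.062500 = 0.362994 (working shown to 6 dp, full precision carried).
So 1/D = 2.75487, i.e. 2.755 to 3 decimal places.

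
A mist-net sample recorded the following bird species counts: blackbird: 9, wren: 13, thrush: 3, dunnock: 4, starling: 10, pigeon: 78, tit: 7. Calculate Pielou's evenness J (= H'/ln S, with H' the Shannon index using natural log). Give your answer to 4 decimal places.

0.6601

Total N = 9+13+3+4+10+78+7 = 124, so the proportions are 0.072581, 0.104839, 0.024194, 0.032258, 0.080645, 0.629032, 0.056452 (working shown to 6 dp, full precision carried).
H' = −Σ pᵢ ln pᵢ = −((-0.190383) + (-0.236446) + (-0.090040) + (-0.110774) + (-0.203040) + (-0.291602) + (-0.162263)) = 1.284549.
With S = 7 species, ln S = 1.945910, so J = 1.284549/1.945910 = 0.660127, i.e. 0.6601 to 4 decimal places.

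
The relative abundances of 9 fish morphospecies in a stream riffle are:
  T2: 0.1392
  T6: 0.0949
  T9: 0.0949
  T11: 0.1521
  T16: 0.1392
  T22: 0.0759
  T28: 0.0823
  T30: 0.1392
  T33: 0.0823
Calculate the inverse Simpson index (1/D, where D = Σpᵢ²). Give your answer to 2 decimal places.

8.43

D = 0.1392² + 0.0949² + 0.0949² + 0.1521² + 0.1392² + 0.0759² + 0.0823² + 0.1392² + 0.0823² = 0.019377 + 0.009006 + 0.009006 + 0.023134 + 0.019377 + 0.005761 + 0.006773 + 0.019377 + 0.006773 = 0.118584 (working shown to 6 dp, full precision carried).
So 1/D = 8.4329, i.e. 8.43 to 2 decimal places.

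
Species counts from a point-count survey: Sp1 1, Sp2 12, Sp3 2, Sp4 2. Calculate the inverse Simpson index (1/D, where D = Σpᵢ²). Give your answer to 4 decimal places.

1.8889

Total N = 1+12+2+2 = 17, so the proportions are 0.0588235, 0.7058824, 0.1176471, 0.1176471 (working shown to 7 dp, full precision carried).
D = 0.0588235² + 0.7058824² + 0.1176471² + 0.1176471² = 0.0034602 + 0.4982699 + 0.0138408 + 0.0138408 = 0.5294118.
So 1/D = 1.888889, i.e. 1.8889 to 4 decimal places.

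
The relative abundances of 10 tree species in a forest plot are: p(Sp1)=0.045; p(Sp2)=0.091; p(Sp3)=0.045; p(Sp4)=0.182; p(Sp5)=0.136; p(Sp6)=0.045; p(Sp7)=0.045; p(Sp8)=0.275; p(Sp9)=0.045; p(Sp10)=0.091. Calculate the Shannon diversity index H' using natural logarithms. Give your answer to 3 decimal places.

Each pᵢ ln pᵢ term (working shown to 5 dp, full precision carried): 0.045×(-3.10109)=-0.13955, 0.091×(-2.39690)=-0.21812, 0.045×(-3.10109)=-0.13955, 0.182×(-1.70375)=-0.31008, 0.136×(-1.99510)=-0.27133, 0.045×(-3.10109)=-0.13955, 0.045×(-3.10109)=-0.13955, 0.275×(-1.29098)=-0.35502, 0.045×(-3.10109)=-0.13955, 0.091×(-2.39690)=-0.21812.
Sum = -2.07042, so H' = 2.070.

2.070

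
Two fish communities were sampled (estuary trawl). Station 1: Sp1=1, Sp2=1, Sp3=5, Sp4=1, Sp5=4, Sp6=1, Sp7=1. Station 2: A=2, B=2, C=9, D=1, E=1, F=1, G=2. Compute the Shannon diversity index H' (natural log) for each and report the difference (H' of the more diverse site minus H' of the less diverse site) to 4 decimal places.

Station 1: N=14, proportions 0.071429, 0.071429, 0.357143, 0.071429, 0.285714, 0.071429, 0.071429, giving H' = 1.668174 (working shown to 6 dp, full precision carried).
Station 2: N=18, proportions 0.111111, 0.111111, 0.5, 0.055556, 0.055556, 0.055556, 0.111111, giving H' = 1.560710.
Difference = |1.668174 − 1.560710| = 0.107464, i.e. 0.1075 to 4 decimal places.

0.1075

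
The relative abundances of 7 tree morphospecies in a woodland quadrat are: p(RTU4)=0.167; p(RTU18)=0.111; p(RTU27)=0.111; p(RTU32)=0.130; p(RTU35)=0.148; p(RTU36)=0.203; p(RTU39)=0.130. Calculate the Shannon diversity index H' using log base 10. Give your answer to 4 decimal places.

Each pᵢ log₁₀ pᵢ term (working shown to 6 dp, full precision carried): 0.167×(-0.777284)=-0.129806, 0.111×(-0.954677)=-0.105969, 0.111×(-0.954677)=-0.105969, 0.13×(-0.886057)=-0.115187, 0.148×(-0.829738)=-0.122801, 0.203×(-0.692504)=-0.140578, 0.13×(-0.886057)=-0.115187.
Sum = -0.835499, so H' = 0.8355.

0.8355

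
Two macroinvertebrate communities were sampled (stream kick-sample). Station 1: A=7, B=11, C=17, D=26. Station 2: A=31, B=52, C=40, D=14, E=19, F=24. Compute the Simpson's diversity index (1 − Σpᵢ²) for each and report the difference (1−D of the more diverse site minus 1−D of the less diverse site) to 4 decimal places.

Station 1: N=61, proportions 0.1147541, 0.1803279, 0.2786885, 0.4262295, giving 1−D = 0.6949745 (working shown to 7 dp, full precision carried).
Station 2: N=180, proportions 0.1722222, 0.2888889, 0.2222222, 0.0777778, 0.1055556, 0.1333333, giving 1−D = 0.8025309.
Difference = |0.6949745 − 0.8025309| = 0.1075564, i.e. 0.1076 to 4 decimal places.

0.1076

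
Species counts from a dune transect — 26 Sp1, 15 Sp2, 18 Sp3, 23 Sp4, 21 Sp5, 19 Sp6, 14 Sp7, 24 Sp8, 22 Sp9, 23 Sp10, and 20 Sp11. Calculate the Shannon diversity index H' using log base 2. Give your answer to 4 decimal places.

Total N = 26+15+18+23+21+19+14+24+22+23+20 = 225, so the proportions are 0.115556, 0.066667, 0.08, 0.102222, 0.093333, 0.084444, 0.062222, 0.106667, 0.097778, 0.102222, 0.088889 (working shown to 6 dp, full precision carried).
Each pᵢ log₂ pᵢ term: 0.115556×(-3.113341)=-0.359764, 0.066667×(-3.906891)=-0.260459, 0.08×(-3.643856)=-0.291508, 0.102222×(-3.290219)=-0.336334, 0.093333×(-3.421464)=-0.319337, 0.084444×(-3.565854)=-0.301117, 0.062222×(-4.006426)=-0.249289, 0.106667×(-3.228819)=-0.344407, 0.097778×(-3.354350)=-0.327981, 0.102222×(-3.290219)=-0.336334, 0.088889×(-3.491853)=-0.310387.
Sum = -3.436916, so H' = 3.4369.

3.4369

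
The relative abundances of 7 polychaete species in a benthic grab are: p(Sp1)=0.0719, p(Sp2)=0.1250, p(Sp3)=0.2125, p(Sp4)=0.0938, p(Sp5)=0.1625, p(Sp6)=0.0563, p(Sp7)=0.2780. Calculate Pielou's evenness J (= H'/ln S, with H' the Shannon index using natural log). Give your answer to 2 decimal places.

0.93

H' = −Σ pᵢ ln pᵢ = −((-0.1893) + (-0.2599) + (-0.3291) + (-0.2220) + (-0.2953) + (-0.1620) + (-0.3559)) = 1.8134 (working shown to 4 dp, full precision carried).
With S = 7 species, ln S = 1.9459, so J = 1.8134/1.9459 = 0.9319, i.e. 0.93 to 2 decimal places.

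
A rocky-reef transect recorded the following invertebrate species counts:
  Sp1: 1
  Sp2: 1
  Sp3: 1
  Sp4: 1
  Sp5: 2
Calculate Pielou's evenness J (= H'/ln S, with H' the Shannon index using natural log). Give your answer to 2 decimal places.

0.97

Total N = 1+1+1+1+2 = 6, so the proportions are 0.1667, 0.1667, 0.1667, 0.1667, 0.3333 (working shown to 4 dp, full precision carried).
H' = −Σ pᵢ ln pᵢ = −((-0.2986) + (-0.2986) + (-0.2986) + (-0.2986) + (-0.3662)) = 1.5607.
With S = 5 species, ln S = 1.6094, so J = 1.5607/1.6094 = 0.9697, i.e. 0.97 to 2 decimal places.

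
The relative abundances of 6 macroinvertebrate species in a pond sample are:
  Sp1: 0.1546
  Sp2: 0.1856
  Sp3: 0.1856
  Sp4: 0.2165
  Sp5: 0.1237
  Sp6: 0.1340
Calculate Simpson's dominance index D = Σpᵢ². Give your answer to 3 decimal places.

D = 0.1546² + 0.1856² + 0.1856² + 0.2165² + 0.1237² + 0.134² = 0.02390 + 0.03445 + 0.03445 + 0.04687 + 0.01530 + 0.01796 = 0.17293 (working shown to 5 dp, full precision carried).
To 3 decimal places, D = 0.173.

0.173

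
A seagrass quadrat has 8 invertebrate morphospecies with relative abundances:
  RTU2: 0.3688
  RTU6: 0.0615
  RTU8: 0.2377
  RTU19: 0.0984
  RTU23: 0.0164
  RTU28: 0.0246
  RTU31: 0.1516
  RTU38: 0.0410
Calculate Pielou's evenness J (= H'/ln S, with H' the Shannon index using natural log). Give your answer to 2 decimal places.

0.81

H' = −Σ pᵢ ln pᵢ = −((-0.3679) + (-0.1715) + (-0.3415) + (-0.2282) + (-0.0674) + (-0.0911) + (-0.2860) + (-0.1310)) = 1.6846 (working shown to 4 dp, full precision carried).
With S = 8 species, ln S = 2.0794, so J = 1.6846/2.0794 = 0.8101, i.e. 0.81 to 2 decimal places.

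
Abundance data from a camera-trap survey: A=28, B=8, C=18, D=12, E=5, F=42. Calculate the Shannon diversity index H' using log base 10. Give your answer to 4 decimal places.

Total N = 28+8+18+12+5+42 = 113, so the proportions are 0.247788, 0.070796, 0.159292, 0.106195, 0.044248, 0.371681 (working shown to 6 dp, full precision carried).
Each pᵢ log₁₀ pᵢ term: 0.247788×(-0.605920)=-0.150140, 0.070796×(-1.149988)=-0.081415, 0.159292×(-0.797806)=-0.127084, 0.106195×(-0.973897)=-0.103423, 0.044248×(-1.354108)=-0.059916, 0.371681×(-0.429829)=-0.159760.
Sum = -0.681737, so H' = 0.6817.

0.6817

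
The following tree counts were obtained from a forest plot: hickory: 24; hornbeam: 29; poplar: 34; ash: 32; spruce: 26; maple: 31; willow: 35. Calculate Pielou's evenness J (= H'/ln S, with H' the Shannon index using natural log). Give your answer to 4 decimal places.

0.9959

Total N = 24+29+34+32+26+31+35 = 211, so the proportions are 0.113744, 0.137441, 0.161137, 0.151659, 0.123223, 0.146919, 0.165877 (working shown to 6 dp, full precision carried).
H' = −Σ pᵢ ln pᵢ = −((-0.247257) + (-0.272760) + (-0.294156) + (-0.286047) + (-0.257999) + (-0.281773) + (-0.297999)) = 1.937991.
With S = 7 species, ln S = 1.945910, so J = 1.937991/1.945910 = 0.995930, i.e. 0.9959 to 4 decimal places.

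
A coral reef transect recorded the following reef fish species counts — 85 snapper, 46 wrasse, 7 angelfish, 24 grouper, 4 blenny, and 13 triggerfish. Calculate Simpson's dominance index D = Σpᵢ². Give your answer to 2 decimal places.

Total N = 85+46+7+24+4+13 = 179, so the proportions are 0.4749, 0.257, 0.0391, 0.1341, 0.0223, 0.0726 (working shown to 4 dp, full precision carried).
D = 0.4749² + 0.257² + 0.0391² + 0.1341² + 0.0223² + 0.0726² = 0.2255 + 0.0660 + 0.0015 + 0.0180 + 0.0005 + 0.0053 = 0.3168.
To 2 decimal places, D = 0.32.

0.32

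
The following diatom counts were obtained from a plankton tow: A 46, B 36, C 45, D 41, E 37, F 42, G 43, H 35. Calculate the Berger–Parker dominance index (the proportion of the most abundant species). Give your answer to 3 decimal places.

Total N = 46+36+45+41+37+42+43+35 = 325, so the proportions are 0.14154, 0.11077, 0.13846, 0.12615, 0.11385, 0.12923, 0.13231, 0.10769 (working shown to 5 dp, full precision carried).
The largest proportion is 0.14154, i.e. d = 0.142 to 3 decimal places.

0.142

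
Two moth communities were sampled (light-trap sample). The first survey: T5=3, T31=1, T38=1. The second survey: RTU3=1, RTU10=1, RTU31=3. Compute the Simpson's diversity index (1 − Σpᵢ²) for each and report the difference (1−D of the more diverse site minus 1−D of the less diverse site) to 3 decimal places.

0.000

The first survey: N=5, proportions 0.6, 0.2, 0.2, giving 1−D = 0.56000 (working shown to 5 dp, full precision carried).
The second survey: N=5, proportions 0.2, 0.2, 0.6, giving 1−D = 0.56000.
Difference = |0.56000 − 0.56000| = 0.00000, i.e. 0.000 to 3 decimal places.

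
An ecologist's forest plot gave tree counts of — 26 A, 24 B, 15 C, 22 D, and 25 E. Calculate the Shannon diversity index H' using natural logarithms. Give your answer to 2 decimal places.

Total N = 26+24+15+22+25 = 112, so the proportions are 0.2321, 0.2143, 0.1339, 0.1964, 0.2232 (working shown to 4 dp, full precision carried).
Each pᵢ ln pᵢ term: 0.2321×(-1.4604)=-0.3390, 0.2143×(-1.5404)=-0.3301, 0.1339×(-2.0104)=-0.2693, 0.1964×(-1.6275)=-0.3197, 0.2232×(-1.4996)=-0.3347.
Sum = -1.5928, so H' = 1.59.

1.59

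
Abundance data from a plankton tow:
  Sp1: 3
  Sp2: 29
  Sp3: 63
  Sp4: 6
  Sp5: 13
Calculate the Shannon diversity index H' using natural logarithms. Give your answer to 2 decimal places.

1.17

Total N = 3+29+63+6+13 = 114, so the proportions are 0.0263, 0.2544, 0.5526, 0.0526, 0.114 (working shown to 4 dp, full precision carried).
Each pᵢ ln pᵢ term: 0.0263×(-3.6376)=-0.0957, 0.2544×(-1.3689)=-0.3482, 0.5526×(-0.5931)=-0.3277, 0.0526×(-2.9444)=-0.1550, 0.114×(-2.1712)=-0.2476.
Sum = -1.1743, so H' = 1.17.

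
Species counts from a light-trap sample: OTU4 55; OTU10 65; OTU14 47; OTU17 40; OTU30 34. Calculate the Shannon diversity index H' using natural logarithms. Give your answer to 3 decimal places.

1.584

Total N = 55+65+47+40+34 = 241, so the proportions are 0.22822, 0.26971, 0.19502, 0.16598, 0.14108 (working shown to 5 dp, full precision carried).
Each pᵢ ln pᵢ term: 0.22822×(-1.47746)=-0.33718, 0.26971×(-1.31041)=-0.35343, 0.19502×(-1.63465)=-0.31879, 0.16598×(-1.79592)=-0.29808, 0.14108×(-1.95844)=-0.27629.
Sum = -1.58377, so H' = 1.584.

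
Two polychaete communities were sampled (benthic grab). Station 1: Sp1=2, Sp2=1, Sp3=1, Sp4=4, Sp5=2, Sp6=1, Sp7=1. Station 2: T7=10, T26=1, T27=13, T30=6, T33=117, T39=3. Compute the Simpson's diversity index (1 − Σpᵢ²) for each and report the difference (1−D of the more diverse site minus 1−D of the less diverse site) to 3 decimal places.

0.428

Station 1: N=12, proportions 0.16667, 0.08333, 0.08333, 0.33333, 0.16667, 0.08333, 0.08333, giving 1−D = 0.80556 (working shown to 5 dp, full precision carried).
Station 2: N=150, proportions 0.06667, 0.00667, 0.08667, 0.04, 0.78, 0.02, giving 1−D = 0.37760.
Difference = |0.80556 − 0.37760| = 0.42796, i.e. 0.428 to 3 decimal places.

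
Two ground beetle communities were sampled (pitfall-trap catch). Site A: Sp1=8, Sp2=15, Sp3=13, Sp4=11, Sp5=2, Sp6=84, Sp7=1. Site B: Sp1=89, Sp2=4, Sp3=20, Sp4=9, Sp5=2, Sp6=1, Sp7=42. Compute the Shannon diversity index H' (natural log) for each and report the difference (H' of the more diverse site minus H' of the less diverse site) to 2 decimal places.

Site A: N=134, proportions 0.0597, 0.1119, 0.097, 0.0821, 0.0149, 0.6269, 0.0075, giving H' = 1.2370 (working shown to 4 dp, full precision carried).
Site B: N=167, proportions 0.5329, 0.024, 0.1198, 0.0539, 0.012, 0.006, 0.2515, giving H' = 1.2671.
Difference = |1.2370 − 1.2671| = 0.0301, i.e. 0.03 to 2 decimal places.

0.03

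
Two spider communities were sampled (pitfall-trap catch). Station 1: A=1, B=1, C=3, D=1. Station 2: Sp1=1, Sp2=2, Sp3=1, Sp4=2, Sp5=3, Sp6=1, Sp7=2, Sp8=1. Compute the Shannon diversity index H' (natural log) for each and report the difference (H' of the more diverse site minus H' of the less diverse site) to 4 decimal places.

0.7491

Station 1: N=6, proportions 0.166667, 0.166667, 0.5, 0.166667, giving H' = 1.242453 (working shown to 6 dp, full precision carried).
Station 2: N=13, proportions 0.076923, 0.153846, 0.076923, 0.153846, 0.230769, 0.076923, 0.153846, 0.076923, giving H' = 1.991509.
Difference = |1.242453 − 1.991509| = 0.749056, i.e. 0.7491 to 4 decimal places.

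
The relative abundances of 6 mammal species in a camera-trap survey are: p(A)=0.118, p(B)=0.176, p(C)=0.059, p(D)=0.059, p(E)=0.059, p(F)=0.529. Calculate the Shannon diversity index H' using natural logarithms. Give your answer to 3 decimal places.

1.396

Each pᵢ ln pᵢ term (working shown to 5 dp, full precision carried): 0.118×(-2.13707)=-0.25217, 0.176×(-1.73727)=-0.30576, 0.059×(-2.83022)=-0.16698, 0.059×(-2.83022)=-0.16698, 0.059×(-2.83022)=-0.16698, 0.529×(-0.63677)=-0.33685.
Sum = -1.39573, so H' = 1.396.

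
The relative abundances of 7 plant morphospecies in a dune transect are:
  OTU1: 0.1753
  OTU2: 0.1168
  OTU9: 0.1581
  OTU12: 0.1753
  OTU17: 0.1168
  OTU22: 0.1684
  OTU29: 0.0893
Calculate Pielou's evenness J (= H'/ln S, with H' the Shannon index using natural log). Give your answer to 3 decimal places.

H' = −Σ pᵢ ln pᵢ = −((-0.30524) + (-0.25080) + (-0.29162) + (-0.30524) + (-0.25080) + (-0.29999) + (-0.21573)) = 1.91943 (working shown to 5 dp, full precision carried).
With S = 7 species, ln S = 1.94591, so J = 1.91943/1.94591 = 0.98639, i.e. 0.986 to 3 decimal places.

0.986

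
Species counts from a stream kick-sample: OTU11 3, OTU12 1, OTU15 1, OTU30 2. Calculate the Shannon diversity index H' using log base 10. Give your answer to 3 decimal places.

0.555

Total N = 3+1+1+2 = 7, so the proportions are 0.42857, 0.14286, 0.14286, 0.28571 (working shown to 5 dp, full precision carried).
Each pᵢ log₁₀ pᵢ term: 0.42857×(-0.36798)=-0.15770, 0.14286×(-0.84510)=-0.12073, 0.14286×(-0.84510)=-0.12073, 0.28571×(-0.54407)=-0.15545.
Sum = -0.55461, so H' = 0.555.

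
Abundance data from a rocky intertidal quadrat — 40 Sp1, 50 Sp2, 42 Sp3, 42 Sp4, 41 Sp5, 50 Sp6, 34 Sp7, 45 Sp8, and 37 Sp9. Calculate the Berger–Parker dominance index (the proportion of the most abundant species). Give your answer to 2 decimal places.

Total N = 40+50+42+42+41+50+34+45+37 = 381, so the proportions are 0.105, 0.1312, 0.1102, 0.1102, 0.1076, 0.1312, 0.0892, 0.1181, 0.0971 (working shown to 4 dp, full precision carried).
The largest proportion is 0.1312, i.e. d = 0.13 to 2 decimal places.

0.13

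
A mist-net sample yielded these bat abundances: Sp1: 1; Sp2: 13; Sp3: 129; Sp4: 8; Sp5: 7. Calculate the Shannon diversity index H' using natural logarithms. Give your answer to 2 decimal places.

0.69

Total N = 1+13+129+8+7 = 158, so the proportions are 0.0063, 0.0823, 0.8165, 0.0506, 0.0443 (working shown to 4 dp, full precision carried).
Each pᵢ ln pᵢ term: 0.0063×(-5.0626)=-0.0320, 0.0823×(-2.4976)=-0.2055, 0.8165×(-0.2028)=-0.1656, 0.0506×(-2.9832)=-0.1510, 0.0443×(-3.1167)=-0.1381.
Sum = -0.6922, so H' = 0.69.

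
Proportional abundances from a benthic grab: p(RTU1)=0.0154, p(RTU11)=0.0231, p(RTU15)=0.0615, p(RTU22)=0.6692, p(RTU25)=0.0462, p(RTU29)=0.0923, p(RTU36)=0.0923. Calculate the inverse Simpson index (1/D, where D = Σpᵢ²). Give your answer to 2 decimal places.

D = 0.0154² + 0.0231² + 0.0615² + 0.6692² + 0.0462² + 0.0923² + 0.0923² = 0.00024 + 0.00053 + 0.00378 + 0.44783 + 0.00213 + 0.00852 + 0.00852 = 0.47155 (working shown to 5 dp, full precision carried).
So 1/D = 2.1206, i.e. 2.12 to 2 decimal places.

2.12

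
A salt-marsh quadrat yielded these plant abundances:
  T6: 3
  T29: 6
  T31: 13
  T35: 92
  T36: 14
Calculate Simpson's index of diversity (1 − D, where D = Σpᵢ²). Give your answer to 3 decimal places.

Total N = 3+6+13+92+14 = 128, so the proportions are 0.02344, 0.04688, 0.10156, 0.71875, 0.10938 (working shown to 5 dp, full precision carried).
D = 0.02344² + 0.04688² + 0.10156² + 0.71875² + 0.10938² = 0.00055 + 0.00220 + 0.01031 + 0.51660 + 0.01196 = 0.54163.
So 1 − D = 0.45837, i.e. 0.458 to 3 decimal places.

0.458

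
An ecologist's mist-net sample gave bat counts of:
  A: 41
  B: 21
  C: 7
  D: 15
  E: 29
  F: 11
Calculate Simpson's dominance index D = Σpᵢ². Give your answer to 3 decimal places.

0.218

Total N = 41+21+7+15+29+11 = 124, so the proportions are 0.33065, 0.16935, 0.05645, 0.12097, 0.23387, 0.08871 (working shown to 5 dp, full precision carried).
D = 0.33065² + 0.16935² + 0.05645² + 0.12097² + 0.23387² + 0.08871² = 0.10933 + 0.02868 + 0.00319 + 0.01463 + 0.05470 + 0.00787 = 0.21839.
To 3 decimal places, D = 0.218.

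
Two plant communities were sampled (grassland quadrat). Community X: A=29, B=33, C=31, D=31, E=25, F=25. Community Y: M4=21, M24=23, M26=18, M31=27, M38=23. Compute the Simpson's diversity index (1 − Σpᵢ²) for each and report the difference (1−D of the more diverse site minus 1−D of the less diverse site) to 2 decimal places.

Community X: N=174, proportions 0.1667, 0.1897, 0.1782, 0.1782, 0.1437, 0.1437, giving 1−D = 0.8315 (working shown to 4 dp, full precision carried).
Community Y: N=112, proportions 0.1875, 0.2054, 0.1607, 0.2411, 0.2054, giving 1−D = 0.7966.
Difference = |0.8315 − 0.7966| = 0.0349, i.e. 0.03 to 2 decimal places.

0.03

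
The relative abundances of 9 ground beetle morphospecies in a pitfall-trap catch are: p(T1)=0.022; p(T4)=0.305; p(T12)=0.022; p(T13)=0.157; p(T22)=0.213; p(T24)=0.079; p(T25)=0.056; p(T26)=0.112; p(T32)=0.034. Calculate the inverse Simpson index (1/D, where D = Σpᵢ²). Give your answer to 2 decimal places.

5.35

D = 0.022² + 0.305² + 0.022² + 0.157² + 0.213² + 0.079² + 0.056² + 0.112² + 0.034² = 0.000484 + 0.093025 + 0.000484 + 0.024649 + 0.045369 + 0.006241 + 0.003136 + 0.012544 + 0.001156 = 0.187088 (working shown to 6 dp, full precision carried).
So 1/D = 5.3451, i.e. 5.35 to 2 decimal places.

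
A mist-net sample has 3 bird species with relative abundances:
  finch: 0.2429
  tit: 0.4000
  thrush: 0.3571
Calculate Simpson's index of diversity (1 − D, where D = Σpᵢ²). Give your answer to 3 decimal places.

D = 0.2429² + 0.4² + 0.3571² = 0.05900 + 0.16000 + 0.12752 = 0.34652 (working shown to 5 dp, full precision carried).
So 1 − D = 0.65348, i.e. 0.653 to 3 decimal places.

0.653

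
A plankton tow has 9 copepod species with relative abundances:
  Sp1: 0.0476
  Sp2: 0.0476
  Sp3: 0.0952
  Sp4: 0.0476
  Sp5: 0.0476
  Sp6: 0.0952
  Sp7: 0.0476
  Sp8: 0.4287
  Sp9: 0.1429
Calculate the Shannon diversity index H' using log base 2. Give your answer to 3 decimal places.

Each pᵢ log₂ pᵢ term (working shown to 5 dp, full precision carried): 0.0476×(-4.39289)=-0.20910, 0.0476×(-4.39289)=-0.20910, 0.0952×(-3.39289)=-0.32300, 0.0476×(-4.39289)=-0.20910, 0.0476×(-4.39289)=-0.20910, 0.0952×(-3.39289)=-0.32300, 0.0476×(-4.39289)=-0.20910, 0.4287×(-1.22196)=-0.52385, 0.1429×(-2.80692)=-0.40111.
Sum = -2.61648, so H' = 2.616.

2.616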